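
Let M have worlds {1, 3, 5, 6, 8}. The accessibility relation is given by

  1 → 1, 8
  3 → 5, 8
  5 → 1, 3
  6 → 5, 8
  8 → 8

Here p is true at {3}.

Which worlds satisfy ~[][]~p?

1: [][]~p is T. ✗
3: [][]~p is F. ✓
5: [][]~p is T. ✗
6: [][]~p is F. ✓
8: [][]~p is T. ✗

{3, 6}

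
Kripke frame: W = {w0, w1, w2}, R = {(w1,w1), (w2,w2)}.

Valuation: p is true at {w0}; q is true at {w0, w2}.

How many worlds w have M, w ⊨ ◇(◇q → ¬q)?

1

w0: no successors, so ◇(◇q → ¬q) fails. ✗
w1: successors {w1}; ◇q → ¬q there: w1:T. ✓
w2: successors {w2}; ◇q → ¬q there: w2:F. ✗
Satisfying worlds: {w1}.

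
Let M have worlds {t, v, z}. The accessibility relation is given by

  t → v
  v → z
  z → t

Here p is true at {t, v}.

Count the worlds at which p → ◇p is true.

2

t: p is T, ◇p is T. ✓
v: p is T, ◇p is F. ✗
z: p is F, ◇p is T. ✓
Satisfying worlds: {t, z}.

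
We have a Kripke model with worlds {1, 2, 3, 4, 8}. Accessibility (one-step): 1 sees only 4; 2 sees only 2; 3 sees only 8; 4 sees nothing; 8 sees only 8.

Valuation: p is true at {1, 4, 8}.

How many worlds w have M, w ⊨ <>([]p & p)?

3

1: successors {4}; []p & p there: 4:T. ✓
2: successors {2}; []p & p there: 2:F. ✗
3: successors {8}; []p & p there: 8:T. ✓
4: no successors, so <>([]p & p) fails. ✗
8: successors {8}; []p & p there: 8:T. ✓
Satisfying worlds: {1, 3, 8}.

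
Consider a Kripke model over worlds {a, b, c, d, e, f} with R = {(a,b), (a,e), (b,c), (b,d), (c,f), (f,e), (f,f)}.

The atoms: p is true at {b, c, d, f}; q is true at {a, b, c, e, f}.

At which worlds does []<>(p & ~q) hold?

{d, e}

a: successors {b, e}; <>(p & ~q) there: b:T, e:F. ✗
b: successors {c, d}; <>(p & ~q) there: c:F, d:F. ✗
c: successors {f}; <>(p & ~q) there: f:F. ✗
d: no successors, so []<>(p & ~q) holds vacuously. ✓
e: no successors, so []<>(p & ~q) holds vacuously. ✓
f: successors {e, f}; <>(p & ~q) there: e:F, f:F. ✗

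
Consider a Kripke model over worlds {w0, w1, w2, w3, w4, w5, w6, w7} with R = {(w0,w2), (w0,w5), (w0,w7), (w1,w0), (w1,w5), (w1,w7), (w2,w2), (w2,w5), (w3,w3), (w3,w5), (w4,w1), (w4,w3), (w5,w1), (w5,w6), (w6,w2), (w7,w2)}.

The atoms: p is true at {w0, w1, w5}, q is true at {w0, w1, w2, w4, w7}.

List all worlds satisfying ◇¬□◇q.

w0: successors {w2, w5, w7}; ¬□◇q there: w2:F, w5:F, w7:F. ✗
w1: successors {w0, w5, w7}; ¬□◇q there: w0:F, w5:F, w7:F. ✗
w2: successors {w2, w5}; ¬□◇q there: w2:F, w5:F. ✗
w3: successors {w3, w5}; ¬□◇q there: w3:T, w5:F. ✓
w4: successors {w1, w3}; ¬□◇q there: w1:F, w3:T. ✓
w5: successors {w1, w6}; ¬□◇q there: w1:F, w6:F. ✗
w6: successors {w2}; ¬□◇q there: w2:F. ✗
w7: successors {w2}; ¬□◇q there: w2:F. ✗

{w3, w4}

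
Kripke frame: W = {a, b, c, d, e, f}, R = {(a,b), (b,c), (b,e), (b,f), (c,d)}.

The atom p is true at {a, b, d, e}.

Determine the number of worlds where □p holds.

a: successors {b}; p there: b:T. ✓
b: successors {c, e, f}; p there: c:F, e:T, f:F. ✗
c: successors {d}; p there: d:T. ✓
d: no successors, so □p holds vacuously. ✓
e: no successors, so □p holds vacuously. ✓
f: no successors, so □p holds vacuously. ✓
Satisfying worlds: {a, c, d, e, f}.

5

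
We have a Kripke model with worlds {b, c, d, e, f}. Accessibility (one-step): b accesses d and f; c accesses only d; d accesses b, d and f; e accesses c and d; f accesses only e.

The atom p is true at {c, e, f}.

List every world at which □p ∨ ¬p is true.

{b, d, f}

b: □p is F, ¬p is T. ✓
c: □p is F, ¬p is F. ✗
d: □p is F, ¬p is T. ✓
e: □p is F, ¬p is F. ✗
f: □p is T, ¬p is F. ✓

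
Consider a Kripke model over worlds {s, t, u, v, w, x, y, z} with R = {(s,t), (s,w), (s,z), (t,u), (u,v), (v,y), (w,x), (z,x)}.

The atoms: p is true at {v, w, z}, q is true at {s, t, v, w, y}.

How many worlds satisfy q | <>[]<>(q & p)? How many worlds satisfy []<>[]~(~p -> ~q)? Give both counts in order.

For q | <>[]<>(q & p):
s: q is T, <>[]<>(q & p) is T. ✓
t: q is T, <>[]<>(q & p) is F. ✓
u: q is F, <>[]<>(q & p) is F. ✗
v: q is T, <>[]<>(q & p) is T. ✓
w: q is T, <>[]<>(q & p) is T. ✓
x: q is F, <>[]<>(q & p) is F. ✗
y: q is T, <>[]<>(q & p) is F. ✓
z: q is F, <>[]<>(q & p) is T. ✓
— 6 worlds.
For []<>[]~(~p -> ~q):
s: successors {t, w, z}; <>[]~(~p -> ~q) there: t:F, w:T, z:T. ✗
t: successors {u}; <>[]~(~p -> ~q) there: u:T. ✓
u: successors {v}; <>[]~(~p -> ~q) there: v:T. ✓
v: successors {y}; <>[]~(~p -> ~q) there: y:F. ✗
w: successors {x}; <>[]~(~p -> ~q) there: x:F. ✗
x: no successors, so []<>[]~(~p -> ~q) holds vacuously. ✓
y: no successors, so []<>[]~(~p -> ~q) holds vacuously. ✓
z: successors {x}; <>[]~(~p -> ~q) there: x:F. ✗
— 4 worlds.

6 and 4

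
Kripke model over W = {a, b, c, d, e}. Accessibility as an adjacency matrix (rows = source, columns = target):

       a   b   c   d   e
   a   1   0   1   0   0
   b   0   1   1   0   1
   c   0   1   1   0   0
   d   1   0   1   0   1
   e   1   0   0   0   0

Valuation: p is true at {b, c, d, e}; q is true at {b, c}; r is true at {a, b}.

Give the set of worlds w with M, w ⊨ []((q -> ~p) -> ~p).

a: successors {a, c}; (q -> ~p) -> ~p there: a:T, c:T. ✓
b: successors {b, c, e}; (q -> ~p) -> ~p there: b:T, c:T, e:F. ✗
c: successors {b, c}; (q -> ~p) -> ~p there: b:T, c:T. ✓
d: successors {a, c, e}; (q -> ~p) -> ~p there: a:T, c:T, e:F. ✗
e: successors {a}; (q -> ~p) -> ~p there: a:T. ✓

{a, c, e}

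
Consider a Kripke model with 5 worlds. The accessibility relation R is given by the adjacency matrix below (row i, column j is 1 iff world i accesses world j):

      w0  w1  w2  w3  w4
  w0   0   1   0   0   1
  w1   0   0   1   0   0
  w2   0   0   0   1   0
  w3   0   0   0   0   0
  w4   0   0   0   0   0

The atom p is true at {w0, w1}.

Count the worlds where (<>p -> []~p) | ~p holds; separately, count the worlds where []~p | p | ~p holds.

For (<>p -> []~p) | ~p:
w0: <>p -> []~p is F, ~p is F. ✗
w1: <>p -> []~p is T, ~p is F. ✓
w2: <>p -> []~p is T, ~p is T. ✓
w3: <>p -> []~p is T, ~p is T. ✓
w4: <>p -> []~p is T, ~p is T. ✓
— 4 worlds.
For []~p | p | ~p:
w0: []~p | p is T, ~p is F. ✓
w1: []~p | p is T, ~p is F. ✓
w2: []~p | p is T, ~p is T. ✓
w3: []~p | p is T, ~p is T. ✓
w4: []~p | p is T, ~p is T. ✓
— 5 worlds.

4 and 5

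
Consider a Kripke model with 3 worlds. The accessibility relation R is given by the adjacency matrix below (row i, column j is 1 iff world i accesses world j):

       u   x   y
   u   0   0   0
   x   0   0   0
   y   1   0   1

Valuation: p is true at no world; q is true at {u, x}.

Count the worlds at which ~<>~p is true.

2

u: <>~p is F. ✓
x: <>~p is F. ✓
y: <>~p is T. ✗
Satisfying worlds: {u, x}.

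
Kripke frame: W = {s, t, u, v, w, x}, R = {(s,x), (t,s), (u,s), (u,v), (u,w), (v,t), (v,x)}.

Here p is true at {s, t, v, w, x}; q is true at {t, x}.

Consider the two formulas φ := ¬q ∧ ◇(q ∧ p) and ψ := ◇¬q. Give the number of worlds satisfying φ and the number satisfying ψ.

2 and 2

For ¬q ∧ ◇(q ∧ p):
s: ¬q is T, ◇(q ∧ p) is T. ✓
t: ¬q is F, ◇(q ∧ p) is F. ✗
u: ¬q is T, ◇(q ∧ p) is F. ✗
v: ¬q is T, ◇(q ∧ p) is T. ✓
w: ¬q is T, ◇(q ∧ p) is F. ✗
x: ¬q is F, ◇(q ∧ p) is F. ✗
— 2 worlds.
For ◇¬q:
s: successors {x}; ¬q there: x:F. ✗
t: successors {s}; ¬q there: s:T. ✓
u: successors {s, v, w}; ¬q there: s:T, v:T, w:T. ✓
v: successors {t, x}; ¬q there: t:F, x:F. ✗
w: no successors, so ◇¬q fails. ✗
x: no successors, so ◇¬q fails. ✗
— 2 worlds.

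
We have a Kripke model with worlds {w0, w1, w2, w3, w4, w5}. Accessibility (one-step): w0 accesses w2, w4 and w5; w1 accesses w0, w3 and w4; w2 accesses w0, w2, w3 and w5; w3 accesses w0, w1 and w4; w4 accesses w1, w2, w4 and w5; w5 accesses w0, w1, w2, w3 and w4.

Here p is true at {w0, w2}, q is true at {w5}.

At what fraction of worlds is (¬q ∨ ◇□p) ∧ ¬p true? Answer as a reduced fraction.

1/2

w0: ¬q ∨ ◇□p is T, ¬p is F. ✗
w1: ¬q ∨ ◇□p is T, ¬p is T. ✓
w2: ¬q ∨ ◇□p is T, ¬p is F. ✗
w3: ¬q ∨ ◇□p is T, ¬p is T. ✓
w4: ¬q ∨ ◇□p is T, ¬p is T. ✓
w5: ¬q ∨ ◇□p is F, ¬p is T. ✗
That's 3 of 6 worlds, so 3/6 = 1/2.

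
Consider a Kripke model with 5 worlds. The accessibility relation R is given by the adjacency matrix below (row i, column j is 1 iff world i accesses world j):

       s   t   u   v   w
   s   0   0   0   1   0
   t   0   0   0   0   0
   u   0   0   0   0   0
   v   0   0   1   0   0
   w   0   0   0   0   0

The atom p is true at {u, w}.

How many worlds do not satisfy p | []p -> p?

s: p | []p is F, p is F. ✓
t: p | []p is T, p is F. ✗
u: p | []p is T, p is T. ✓
v: p | []p is T, p is F. ✗
w: p | []p is T, p is T. ✓
Satisfying worlds: {s, u, w}.
So p | []p -> p fails at the other 2 worlds.

2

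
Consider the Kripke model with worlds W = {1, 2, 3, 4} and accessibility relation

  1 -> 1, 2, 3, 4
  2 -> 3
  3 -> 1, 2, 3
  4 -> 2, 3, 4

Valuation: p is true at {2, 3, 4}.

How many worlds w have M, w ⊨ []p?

2

1: successors {1, 2, 3, 4}; p there: 1:F, 2:T, 3:T, 4:T. ✗
2: successors {3}; p there: 3:T. ✓
3: successors {1, 2, 3}; p there: 1:F, 2:T, 3:T. ✗
4: successors {2, 3, 4}; p there: 2:T, 3:T, 4:T. ✓
Satisfying worlds: {2, 4}.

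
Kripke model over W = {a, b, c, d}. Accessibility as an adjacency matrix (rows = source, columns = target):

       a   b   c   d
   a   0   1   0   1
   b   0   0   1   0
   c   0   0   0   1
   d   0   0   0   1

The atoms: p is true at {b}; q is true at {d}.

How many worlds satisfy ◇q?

a: successors {b, d}; q there: b:F, d:T. ✓
b: successors {c}; q there: c:F. ✗
c: successors {d}; q there: d:T. ✓
d: successors {d}; q there: d:T. ✓
Satisfying worlds: {a, c, d}.

3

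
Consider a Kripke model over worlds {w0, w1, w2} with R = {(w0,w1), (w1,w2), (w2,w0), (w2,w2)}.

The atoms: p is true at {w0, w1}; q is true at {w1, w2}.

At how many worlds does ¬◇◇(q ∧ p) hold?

2

w0: ◇◇(q ∧ p) is F. ✓
w1: ◇◇(q ∧ p) is F. ✓
w2: ◇◇(q ∧ p) is T. ✗
Satisfying worlds: {w0, w1}.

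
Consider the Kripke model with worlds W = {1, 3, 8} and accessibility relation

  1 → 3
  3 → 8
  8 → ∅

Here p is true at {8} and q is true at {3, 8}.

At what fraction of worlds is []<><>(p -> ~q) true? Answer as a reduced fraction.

1/3

1: successors {3}; <><>(p -> ~q) there: 3:F. ✗
3: successors {8}; <><>(p -> ~q) there: 8:F. ✗
8: no successors, so []<><>(p -> ~q) holds vacuously. ✓
That's 1 of 3 worlds, so 1/3.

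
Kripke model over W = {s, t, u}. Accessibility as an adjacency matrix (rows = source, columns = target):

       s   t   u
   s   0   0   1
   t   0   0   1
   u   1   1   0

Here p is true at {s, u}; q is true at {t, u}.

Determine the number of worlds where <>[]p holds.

s: successors {u}; []p there: u:F. ✗
t: successors {u}; []p there: u:F. ✗
u: successors {s, t}; []p there: s:T, t:T. ✓
Satisfying worlds: {u}.

1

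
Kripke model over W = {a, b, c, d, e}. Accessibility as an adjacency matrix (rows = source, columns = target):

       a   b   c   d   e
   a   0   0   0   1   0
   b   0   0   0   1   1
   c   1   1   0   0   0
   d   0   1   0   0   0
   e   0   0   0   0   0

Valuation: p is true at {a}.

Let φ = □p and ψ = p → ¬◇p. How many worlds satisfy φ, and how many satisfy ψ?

For □p:
a: successors {d}; p there: d:F. ✗
b: successors {d, e}; p there: d:F, e:F. ✗
c: successors {a, b}; p there: a:T, b:F. ✗
d: successors {b}; p there: b:F. ✗
e: no successors, so □p holds vacuously. ✓
— 1 world.
For p → ¬◇p:
a: p is T, ¬◇p is T. ✓
b: p is F, ¬◇p is T. ✓
c: p is F, ¬◇p is F. ✓
d: p is F, ¬◇p is T. ✓
e: p is F, ¬◇p is T. ✓
— 5 worlds.

1 and 5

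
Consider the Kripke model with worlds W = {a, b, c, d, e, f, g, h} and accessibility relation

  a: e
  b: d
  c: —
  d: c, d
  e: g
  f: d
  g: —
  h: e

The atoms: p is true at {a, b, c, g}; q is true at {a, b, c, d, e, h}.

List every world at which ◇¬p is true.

a: successors {e}; ¬p there: e:T. ✓
b: successors {d}; ¬p there: d:T. ✓
c: no successors, so ◇¬p fails. ✗
d: successors {c, d}; ¬p there: c:F, d:T. ✓
e: successors {g}; ¬p there: g:F. ✗
f: successors {d}; ¬p there: d:T. ✓
g: no successors, so ◇¬p fails. ✗
h: successors {e}; ¬p there: e:T. ✓

{a, b, d, f, h}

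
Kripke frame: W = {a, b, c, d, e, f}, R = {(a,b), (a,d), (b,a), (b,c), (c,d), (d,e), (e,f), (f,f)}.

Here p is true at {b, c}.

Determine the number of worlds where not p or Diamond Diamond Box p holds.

a: not p is T, Diamond Diamond Box p is F. ✓
b: not p is F, Diamond Diamond Box p is F. ✗
c: not p is F, Diamond Diamond Box p is F. ✗
d: not p is T, Diamond Diamond Box p is F. ✓
e: not p is T, Diamond Diamond Box p is F. ✓
f: not p is T, Diamond Diamond Box p is F. ✓
Satisfying worlds: {a, d, e, f}.

4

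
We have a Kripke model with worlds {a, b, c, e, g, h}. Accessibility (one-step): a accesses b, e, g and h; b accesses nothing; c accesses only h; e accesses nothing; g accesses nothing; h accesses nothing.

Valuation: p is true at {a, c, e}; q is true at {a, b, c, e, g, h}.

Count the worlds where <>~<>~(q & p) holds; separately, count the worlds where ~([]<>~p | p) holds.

For <>~<>~(q & p):
a: successors {b, e, g, h}; ~<>~(q & p) there: b:T, e:T, g:T, h:T. ✓
b: no successors, so <>~<>~(q & p) fails. ✗
c: successors {h}; ~<>~(q & p) there: h:T. ✓
e: no successors, so <>~<>~(q & p) fails. ✗
g: no successors, so <>~<>~(q & p) fails. ✗
h: no successors, so <>~<>~(q & p) fails. ✗
— 2 worlds.
For ~([]<>~p | p):
a: []<>~p | p is T. ✗
b: []<>~p | p is T. ✗
c: []<>~p | p is T. ✗
e: []<>~p | p is T. ✗
g: []<>~p | p is T. ✗
h: []<>~p | p is T. ✗
— 0 worlds.

2 and 0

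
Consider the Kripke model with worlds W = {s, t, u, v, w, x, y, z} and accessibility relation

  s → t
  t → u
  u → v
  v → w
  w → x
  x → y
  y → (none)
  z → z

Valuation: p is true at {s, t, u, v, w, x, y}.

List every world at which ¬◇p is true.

s: ◇p is T. ✗
t: ◇p is T. ✗
u: ◇p is T. ✗
v: ◇p is T. ✗
w: ◇p is T. ✗
x: ◇p is T. ✗
y: ◇p is F. ✓
z: ◇p is F. ✓

{y, z}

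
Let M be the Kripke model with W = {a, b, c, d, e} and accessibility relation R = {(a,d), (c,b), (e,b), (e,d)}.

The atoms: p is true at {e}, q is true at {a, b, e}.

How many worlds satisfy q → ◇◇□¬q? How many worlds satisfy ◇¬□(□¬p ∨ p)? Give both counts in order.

2 and 0

For q → ◇◇□¬q:
a: q is T, ◇◇□¬q is F. ✗
b: q is T, ◇◇□¬q is F. ✗
c: q is F, ◇◇□¬q is F. ✓
d: q is F, ◇◇□¬q is F. ✓
e: q is T, ◇◇□¬q is F. ✗
— 2 worlds.
For ◇¬□(□¬p ∨ p):
a: successors {d}; ¬□(□¬p ∨ p) there: d:F. ✗
b: no successors, so ◇¬□(□¬p ∨ p) fails. ✗
c: successors {b}; ¬□(□¬p ∨ p) there: b:F. ✗
d: no successors, so ◇¬□(□¬p ∨ p) fails. ✗
e: successors {b, d}; ¬□(□¬p ∨ p) there: b:F, d:F. ✗
— 0 worlds.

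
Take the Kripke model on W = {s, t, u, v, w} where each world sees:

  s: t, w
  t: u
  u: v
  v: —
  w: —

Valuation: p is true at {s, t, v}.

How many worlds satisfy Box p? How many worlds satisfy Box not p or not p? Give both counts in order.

3 and 4

For Box p:
s: successors {t, w}; p there: t:T, w:F. ✗
t: successors {u}; p there: u:F. ✗
u: successors {v}; p there: v:T. ✓
v: no successors, so Box p holds vacuously. ✓
w: no successors, so Box p holds vacuously. ✓
— 3 worlds.
For Box not p or not p:
s: Box not p is F, not p is F. ✗
t: Box not p is T, not p is F. ✓
u: Box not p is F, not p is T. ✓
v: Box not p is T, not p is F. ✓
w: Box not p is T, not p is T. ✓
— 4 worlds.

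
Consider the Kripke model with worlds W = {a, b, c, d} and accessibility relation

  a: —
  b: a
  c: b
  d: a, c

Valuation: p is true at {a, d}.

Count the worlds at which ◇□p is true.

3

a: no successors, so ◇□p fails. ✗
b: successors {a}; □p there: a:T. ✓
c: successors {b}; □p there: b:T. ✓
d: successors {a, c}; □p there: a:T, c:F. ✓
Satisfying worlds: {b, c, d}.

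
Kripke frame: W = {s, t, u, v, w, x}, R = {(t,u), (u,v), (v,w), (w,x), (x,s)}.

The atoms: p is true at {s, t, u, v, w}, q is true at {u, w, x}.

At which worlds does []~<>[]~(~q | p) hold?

{s, t, v, x}

s: no successors, so []~<>[]~(~q | p) holds vacuously. ✓
t: successors {u}; ~<>[]~(~q | p) there: u:T. ✓
u: successors {v}; ~<>[]~(~q | p) there: v:F. ✗
v: successors {w}; ~<>[]~(~q | p) there: w:T. ✓
w: successors {x}; ~<>[]~(~q | p) there: x:F. ✗
x: successors {s}; ~<>[]~(~q | p) there: s:T. ✓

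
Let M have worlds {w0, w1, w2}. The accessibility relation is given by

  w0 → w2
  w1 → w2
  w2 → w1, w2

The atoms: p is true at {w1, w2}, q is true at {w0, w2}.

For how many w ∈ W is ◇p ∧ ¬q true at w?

1

w0: ◇p is T, ¬q is F. ✗
w1: ◇p is T, ¬q is T. ✓
w2: ◇p is T, ¬q is F. ✗
Satisfying worlds: {w1}.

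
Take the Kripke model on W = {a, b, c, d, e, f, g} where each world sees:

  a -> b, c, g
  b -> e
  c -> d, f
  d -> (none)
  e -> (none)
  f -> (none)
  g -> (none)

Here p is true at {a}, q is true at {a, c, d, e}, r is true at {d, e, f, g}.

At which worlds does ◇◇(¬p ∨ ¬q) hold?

a: successors {b, c, g}; ◇(¬p ∨ ¬q) there: b:T, c:T, g:F. ✓
b: successors {e}; ◇(¬p ∨ ¬q) there: e:F. ✗
c: successors {d, f}; ◇(¬p ∨ ¬q) there: d:F, f:F. ✗
d: no successors, so ◇◇(¬p ∨ ¬q) fails. ✗
e: no successors, so ◇◇(¬p ∨ ¬q) fails. ✗
f: no successors, so ◇◇(¬p ∨ ¬q) fails. ✗
g: no successors, so ◇◇(¬p ∨ ¬q) fails. ✗

{a}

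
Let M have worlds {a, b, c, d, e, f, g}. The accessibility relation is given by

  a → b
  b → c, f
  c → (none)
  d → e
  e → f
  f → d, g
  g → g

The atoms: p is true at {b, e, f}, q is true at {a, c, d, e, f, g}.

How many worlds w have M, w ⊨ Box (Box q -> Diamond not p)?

4

a: successors {b}; Box q -> Diamond not p there: b:T. ✓
b: successors {c, f}; Box q -> Diamond not p there: c:F, f:T. ✗
c: no successors, so Box (Box q -> Diamond not p) holds vacuously. ✓
d: successors {e}; Box q -> Diamond not p there: e:F. ✗
e: successors {f}; Box q -> Diamond not p there: f:T. ✓
f: successors {d, g}; Box q -> Diamond not p there: d:F, g:T. ✗
g: successors {g}; Box q -> Diamond not p there: g:T. ✓
Satisfying worlds: {a, c, e, g}.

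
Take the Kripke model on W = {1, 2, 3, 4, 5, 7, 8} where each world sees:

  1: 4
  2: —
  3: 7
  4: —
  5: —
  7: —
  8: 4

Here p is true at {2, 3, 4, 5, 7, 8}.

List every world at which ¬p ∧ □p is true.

1: ¬p is T, □p is T. ✓
2: ¬p is F, □p is T. ✗
3: ¬p is F, □p is T. ✗
4: ¬p is F, □p is T. ✗
5: ¬p is F, □p is T. ✗
7: ¬p is F, □p is T. ✗
8: ¬p is F, □p is T. ✗

{1}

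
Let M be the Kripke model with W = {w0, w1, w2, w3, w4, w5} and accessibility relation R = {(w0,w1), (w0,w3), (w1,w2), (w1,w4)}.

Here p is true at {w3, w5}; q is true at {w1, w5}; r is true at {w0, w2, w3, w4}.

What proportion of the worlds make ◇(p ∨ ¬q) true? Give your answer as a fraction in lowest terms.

w0: successors {w1, w3}; p ∨ ¬q there: w1:F, w3:T. ✓
w1: successors {w2, w4}; p ∨ ¬q there: w2:T, w4:T. ✓
w2: no successors, so ◇(p ∨ ¬q) fails. ✗
w3: no successors, so ◇(p ∨ ¬q) fails. ✗
w4: no successors, so ◇(p ∨ ¬q) fails. ✗
w5: no successors, so ◇(p ∨ ¬q) fails. ✗
That's 2 of 6 worlds, so 2/6 = 1/3.

1/3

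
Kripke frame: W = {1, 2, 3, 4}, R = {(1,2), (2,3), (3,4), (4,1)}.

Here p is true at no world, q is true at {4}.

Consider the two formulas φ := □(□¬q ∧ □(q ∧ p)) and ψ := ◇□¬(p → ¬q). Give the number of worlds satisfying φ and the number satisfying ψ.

For □(□¬q ∧ □(q ∧ p)):
1: successors {2}; □¬q ∧ □(q ∧ p) there: 2:F. ✗
2: successors {3}; □¬q ∧ □(q ∧ p) there: 3:F. ✗
3: successors {4}; □¬q ∧ □(q ∧ p) there: 4:F. ✗
4: successors {1}; □¬q ∧ □(q ∧ p) there: 1:F. ✗
— 0 worlds.
For ◇□¬(p → ¬q):
1: successors {2}; □¬(p → ¬q) there: 2:F. ✗
2: successors {3}; □¬(p → ¬q) there: 3:F. ✗
3: successors {4}; □¬(p → ¬q) there: 4:F. ✗
4: successors {1}; □¬(p → ¬q) there: 1:F. ✗
— 0 worlds.

0 and 0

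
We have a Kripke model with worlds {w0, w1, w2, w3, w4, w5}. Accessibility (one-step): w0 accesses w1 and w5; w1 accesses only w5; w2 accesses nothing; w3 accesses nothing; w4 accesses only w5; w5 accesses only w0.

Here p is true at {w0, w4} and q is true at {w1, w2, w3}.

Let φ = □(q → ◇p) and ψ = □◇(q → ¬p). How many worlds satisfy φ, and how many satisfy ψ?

5 and 6

For □(q → ◇p):
w0: successors {w1, w5}; q → ◇p there: w1:F, w5:T. ✗
w1: successors {w5}; q → ◇p there: w5:T. ✓
w2: no successors, so □(q → ◇p) holds vacuously. ✓
w3: no successors, so □(q → ◇p) holds vacuously. ✓
w4: successors {w5}; q → ◇p there: w5:T. ✓
w5: successors {w0}; q → ◇p there: w0:T. ✓
— 5 worlds.
For □◇(q → ¬p):
w0: successors {w1, w5}; ◇(q → ¬p) there: w1:T, w5:T. ✓
w1: successors {w5}; ◇(q → ¬p) there: w5:T. ✓
w2: no successors, so □◇(q → ¬p) holds vacuously. ✓
w3: no successors, so □◇(q → ¬p) holds vacuously. ✓
w4: successors {w5}; ◇(q → ¬p) there: w5:T. ✓
w5: successors {w0}; ◇(q → ¬p) there: w0:T. ✓
— 6 worlds.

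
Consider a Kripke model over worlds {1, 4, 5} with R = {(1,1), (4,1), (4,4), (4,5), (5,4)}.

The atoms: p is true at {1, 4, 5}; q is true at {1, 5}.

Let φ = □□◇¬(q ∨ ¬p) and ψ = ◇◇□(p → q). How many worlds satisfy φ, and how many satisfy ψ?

0 and 3

For □□◇¬(q ∨ ¬p):
1: successors {1}; □◇¬(q ∨ ¬p) there: 1:F. ✗
4: successors {1, 4, 5}; □◇¬(q ∨ ¬p) there: 1:F, 4:F, 5:T. ✗
5: successors {4}; □◇¬(q ∨ ¬p) there: 4:F. ✗
— 0 worlds.
For ◇◇□(p → q):
1: successors {1}; ◇□(p → q) there: 1:T. ✓
4: successors {1, 4, 5}; ◇□(p → q) there: 1:T, 4:T, 5:F. ✓
5: successors {4}; ◇□(p → q) there: 4:T. ✓
— 3 worlds.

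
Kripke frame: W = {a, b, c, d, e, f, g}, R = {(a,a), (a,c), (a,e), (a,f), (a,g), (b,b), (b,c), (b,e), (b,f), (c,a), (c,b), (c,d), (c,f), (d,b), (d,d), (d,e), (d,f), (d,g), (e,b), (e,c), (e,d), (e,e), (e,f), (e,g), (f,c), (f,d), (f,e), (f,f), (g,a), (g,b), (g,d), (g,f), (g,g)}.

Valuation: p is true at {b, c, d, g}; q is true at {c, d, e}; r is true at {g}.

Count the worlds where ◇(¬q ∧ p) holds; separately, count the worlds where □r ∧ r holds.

For ◇(¬q ∧ p):
a: successors {a, c, e, f, g}; ¬q ∧ p there: a:F, c:F, e:F, f:F, g:T. ✓
b: successors {b, c, e, f}; ¬q ∧ p there: b:T, c:F, e:F, f:F. ✓
c: successors {a, b, d, f}; ¬q ∧ p there: a:F, b:T, d:F, f:F. ✓
d: successors {b, d, e, f, g}; ¬q ∧ p there: b:T, d:F, e:F, f:F, g:T. ✓
e: successors {b, c, d, e, f, g}; ¬q ∧ p there: b:T, c:F, d:F, e:F, f:F, g:T. ✓
f: successors {c, d, e, f}; ¬q ∧ p there: c:F, d:F, e:F, f:F. ✗
g: successors {a, b, d, f, g}; ¬q ∧ p there: a:F, b:T, d:F, f:F, g:T. ✓
— 6 worlds.
For □r ∧ r:
a: □r is F, r is F. ✗
b: □r is F, r is F. ✗
c: □r is F, r is F. ✗
d: □r is F, r is F. ✗
e: □r is F, r is F. ✗
f: □r is F, r is F. ✗
g: □r is F, r is T. ✗
— 0 worlds.

6 and 0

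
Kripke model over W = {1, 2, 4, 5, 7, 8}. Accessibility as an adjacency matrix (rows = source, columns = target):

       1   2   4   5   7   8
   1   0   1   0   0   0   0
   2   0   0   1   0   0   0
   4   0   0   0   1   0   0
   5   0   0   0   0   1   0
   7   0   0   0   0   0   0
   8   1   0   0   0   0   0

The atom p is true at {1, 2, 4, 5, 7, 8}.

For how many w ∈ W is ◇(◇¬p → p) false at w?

1: successors {2}; ◇¬p → p there: 2:T. ✓
2: successors {4}; ◇¬p → p there: 4:T. ✓
4: successors {5}; ◇¬p → p there: 5:T. ✓
5: successors {7}; ◇¬p → p there: 7:T. ✓
7: no successors, so ◇(◇¬p → p) fails. ✗
8: successors {1}; ◇¬p → p there: 1:T. ✓
Satisfying worlds: {1, 2, 4, 5, 8}.
So ◇(◇¬p → p) fails at the other 1 world.

1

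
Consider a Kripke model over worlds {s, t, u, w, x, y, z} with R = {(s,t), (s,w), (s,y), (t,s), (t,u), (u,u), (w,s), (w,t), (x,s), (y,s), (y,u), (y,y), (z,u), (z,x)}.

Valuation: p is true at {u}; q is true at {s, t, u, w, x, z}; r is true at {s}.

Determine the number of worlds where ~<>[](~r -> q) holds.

s: <>[](~r -> q) is T. ✗
t: <>[](~r -> q) is T. ✗
u: <>[](~r -> q) is T. ✗
w: <>[](~r -> q) is T. ✗
x: <>[](~r -> q) is F. ✓
y: <>[](~r -> q) is T. ✗
z: <>[](~r -> q) is T. ✗
Satisfying worlds: {x}.

1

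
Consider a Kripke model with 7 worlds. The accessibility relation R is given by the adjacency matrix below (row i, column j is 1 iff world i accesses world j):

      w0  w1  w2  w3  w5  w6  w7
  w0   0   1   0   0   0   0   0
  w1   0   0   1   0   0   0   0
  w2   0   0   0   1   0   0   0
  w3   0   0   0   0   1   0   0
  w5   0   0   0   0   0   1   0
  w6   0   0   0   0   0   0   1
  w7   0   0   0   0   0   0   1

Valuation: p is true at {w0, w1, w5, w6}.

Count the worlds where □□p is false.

5

w0: successors {w1}; □p there: w1:F. ✗
w1: successors {w2}; □p there: w2:F. ✗
w2: successors {w3}; □p there: w3:T. ✓
w3: successors {w5}; □p there: w5:T. ✓
w5: successors {w6}; □p there: w6:F. ✗
w6: successors {w7}; □p there: w7:F. ✗
w7: successors {w7}; □p there: w7:F. ✗
Satisfying worlds: {w2, w3}.
So □□p fails at the other 5 worlds.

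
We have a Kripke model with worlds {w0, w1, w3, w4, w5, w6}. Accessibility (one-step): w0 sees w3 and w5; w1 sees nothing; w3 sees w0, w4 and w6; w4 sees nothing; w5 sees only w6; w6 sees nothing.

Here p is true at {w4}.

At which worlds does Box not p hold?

{w0, w1, w4, w5, w6}

w0: successors {w3, w5}; not p there: w3:T, w5:T. ✓
w1: no successors, so Box not p holds vacuously. ✓
w3: successors {w0, w4, w6}; not p there: w0:T, w4:F, w6:T. ✗
w4: no successors, so Box not p holds vacuously. ✓
w5: successors {w6}; not p there: w6:T. ✓
w6: no successors, so Box not p holds vacuously. ✓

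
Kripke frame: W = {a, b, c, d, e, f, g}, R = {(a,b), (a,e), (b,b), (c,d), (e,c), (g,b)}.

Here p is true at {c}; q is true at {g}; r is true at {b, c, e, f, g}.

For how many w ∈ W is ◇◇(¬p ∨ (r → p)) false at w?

3

a: successors {b, e}; ◇(¬p ∨ (r → p)) there: b:T, e:T. ✓
b: successors {b}; ◇(¬p ∨ (r → p)) there: b:T. ✓
c: successors {d}; ◇(¬p ∨ (r → p)) there: d:F. ✗
d: no successors, so ◇◇(¬p ∨ (r → p)) fails. ✗
e: successors {c}; ◇(¬p ∨ (r → p)) there: c:T. ✓
f: no successors, so ◇◇(¬p ∨ (r → p)) fails. ✗
g: successors {b}; ◇(¬p ∨ (r → p)) there: b:T. ✓
Satisfying worlds: {a, b, e, g}.
So ◇◇(¬p ∨ (r → p)) fails at the other 3 worlds.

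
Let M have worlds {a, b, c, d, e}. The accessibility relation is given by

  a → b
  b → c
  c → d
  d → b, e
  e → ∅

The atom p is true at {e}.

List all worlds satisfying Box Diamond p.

{c, e}

a: successors {b}; Diamond p there: b:F. ✗
b: successors {c}; Diamond p there: c:F. ✗
c: successors {d}; Diamond p there: d:T. ✓
d: successors {b, e}; Diamond p there: b:F, e:F. ✗
e: no successors, so Box Diamond p holds vacuously. ✓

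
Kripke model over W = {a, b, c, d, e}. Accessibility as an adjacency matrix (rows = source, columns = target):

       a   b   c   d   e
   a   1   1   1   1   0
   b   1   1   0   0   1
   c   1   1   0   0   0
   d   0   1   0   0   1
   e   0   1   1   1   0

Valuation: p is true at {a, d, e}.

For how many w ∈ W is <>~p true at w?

a: successors {a, b, c, d}; ~p there: a:F, b:T, c:T, d:F. ✓
b: successors {a, b, e}; ~p there: a:F, b:T, e:F. ✓
c: successors {a, b}; ~p there: a:F, b:T. ✓
d: successors {b, e}; ~p there: b:T, e:F. ✓
e: successors {b, c, d}; ~p there: b:T, c:T, d:F. ✓
Satisfying worlds: {a, b, c, d, e}.

5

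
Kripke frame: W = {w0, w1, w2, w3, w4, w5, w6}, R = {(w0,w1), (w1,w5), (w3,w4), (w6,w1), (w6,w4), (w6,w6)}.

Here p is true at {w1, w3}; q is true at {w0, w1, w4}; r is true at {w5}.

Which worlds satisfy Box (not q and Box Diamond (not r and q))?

{w1, w2, w4, w5}

w0: successors {w1}; not q and Box Diamond (not r and q) there: w1:F. ✗
w1: successors {w5}; not q and Box Diamond (not r and q) there: w5:T. ✓
w2: no successors, so Box (not q and Box Diamond (not r and q)) holds vacuously. ✓
w3: successors {w4}; not q and Box Diamond (not r and q) there: w4:F. ✗
w4: no successors, so Box (not q and Box Diamond (not r and q)) holds vacuously. ✓
w5: no successors, so Box (not q and Box Diamond (not r and q)) holds vacuously. ✓
w6: successors {w1, w4, w6}; not q and Box Diamond (not r and q) there: w1:F, w4:F, w6:F. ✗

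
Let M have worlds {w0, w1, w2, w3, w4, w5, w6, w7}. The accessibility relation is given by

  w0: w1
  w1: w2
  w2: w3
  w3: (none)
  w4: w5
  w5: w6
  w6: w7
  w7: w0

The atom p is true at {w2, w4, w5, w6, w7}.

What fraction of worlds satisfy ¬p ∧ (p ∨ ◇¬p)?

1/8

w0: ¬p is T, p ∨ ◇¬p is T. ✓
w1: ¬p is T, p ∨ ◇¬p is F. ✗
w2: ¬p is F, p ∨ ◇¬p is T. ✗
w3: ¬p is T, p ∨ ◇¬p is F. ✗
w4: ¬p is F, p ∨ ◇¬p is T. ✗
w5: ¬p is F, p ∨ ◇¬p is T. ✗
w6: ¬p is F, p ∨ ◇¬p is T. ✗
w7: ¬p is F, p ∨ ◇¬p is T. ✗
That's 1 of 8 worlds, so 1/8.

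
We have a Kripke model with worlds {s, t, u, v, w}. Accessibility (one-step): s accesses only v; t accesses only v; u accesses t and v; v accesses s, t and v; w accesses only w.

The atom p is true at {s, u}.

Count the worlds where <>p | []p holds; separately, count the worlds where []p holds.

1 and 0

For <>p | []p:
s: <>p is F, []p is F. ✗
t: <>p is F, []p is F. ✗
u: <>p is F, []p is F. ✗
v: <>p is T, []p is F. ✓
w: <>p is F, []p is F. ✗
— 1 world.
For []p:
s: successors {v}; p there: v:F. ✗
t: successors {v}; p there: v:F. ✗
u: successors {t, v}; p there: t:F, v:F. ✗
v: successors {s, t, v}; p there: s:T, t:F, v:F. ✗
w: successors {w}; p there: w:F. ✗
— 0 worlds.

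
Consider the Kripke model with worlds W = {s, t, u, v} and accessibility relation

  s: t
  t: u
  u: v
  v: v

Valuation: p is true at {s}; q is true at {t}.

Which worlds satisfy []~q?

s: successors {t}; ~q there: t:F. ✗
t: successors {u}; ~q there: u:T. ✓
u: successors {v}; ~q there: v:T. ✓
v: successors {v}; ~q there: v:T. ✓

{t, u, v}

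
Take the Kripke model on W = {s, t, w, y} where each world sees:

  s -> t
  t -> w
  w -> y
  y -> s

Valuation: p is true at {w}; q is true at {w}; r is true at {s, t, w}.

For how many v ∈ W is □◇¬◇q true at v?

s: successors {t}; ◇¬◇q there: t:T. ✓
t: successors {w}; ◇¬◇q there: w:T. ✓
w: successors {y}; ◇¬◇q there: y:T. ✓
y: successors {s}; ◇¬◇q there: s:F. ✗
Satisfying worlds: {s, t, w}.

3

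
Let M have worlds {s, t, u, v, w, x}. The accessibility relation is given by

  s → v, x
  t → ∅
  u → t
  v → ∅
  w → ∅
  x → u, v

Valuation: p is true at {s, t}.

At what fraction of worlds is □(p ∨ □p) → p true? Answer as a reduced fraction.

s: □(p ∨ □p) is F, p is T. ✓
t: □(p ∨ □p) is T, p is T. ✓
u: □(p ∨ □p) is T, p is F. ✗
v: □(p ∨ □p) is T, p is F. ✗
w: □(p ∨ □p) is T, p is F. ✗
x: □(p ∨ □p) is T, p is F. ✗
That's 2 of 6 worlds, so 2/6 = 1/3.

1/3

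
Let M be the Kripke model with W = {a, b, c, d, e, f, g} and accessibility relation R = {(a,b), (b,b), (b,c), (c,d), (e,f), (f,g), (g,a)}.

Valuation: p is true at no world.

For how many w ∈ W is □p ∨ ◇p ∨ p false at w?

a: □p ∨ ◇p is F, p is F. ✗
b: □p ∨ ◇p is F, p is F. ✗
c: □p ∨ ◇p is F, p is F. ✗
d: □p ∨ ◇p is T, p is F. ✓
e: □p ∨ ◇p is F, p is F. ✗
f: □p ∨ ◇p is F, p is F. ✗
g: □p ∨ ◇p is F, p is F. ✗
Satisfying worlds: {d}.
So □p ∨ ◇p ∨ p fails at the other 6 worlds.

6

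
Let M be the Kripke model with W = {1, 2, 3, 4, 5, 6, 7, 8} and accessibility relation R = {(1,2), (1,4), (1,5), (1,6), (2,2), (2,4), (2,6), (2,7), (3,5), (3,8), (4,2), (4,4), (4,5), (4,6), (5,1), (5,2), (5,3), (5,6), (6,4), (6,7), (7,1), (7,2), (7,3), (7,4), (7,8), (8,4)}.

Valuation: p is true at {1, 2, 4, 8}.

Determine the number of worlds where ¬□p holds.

1: □p is F. ✓
2: □p is F. ✓
3: □p is F. ✓
4: □p is F. ✓
5: □p is F. ✓
6: □p is F. ✓
7: □p is F. ✓
8: □p is T. ✗
Satisfying worlds: {1, 2, 3, 4, 5, 6, 7}.

7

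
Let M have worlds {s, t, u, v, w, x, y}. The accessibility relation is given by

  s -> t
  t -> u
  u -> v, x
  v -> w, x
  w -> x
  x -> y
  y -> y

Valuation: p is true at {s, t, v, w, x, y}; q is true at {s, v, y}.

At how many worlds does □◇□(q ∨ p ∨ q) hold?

7

s: successors {t}; ◇□(q ∨ p ∨ q) there: t:T. ✓
t: successors {u}; ◇□(q ∨ p ∨ q) there: u:T. ✓
u: successors {v, x}; ◇□(q ∨ p ∨ q) there: v:T, x:T. ✓
v: successors {w, x}; ◇□(q ∨ p ∨ q) there: w:T, x:T. ✓
w: successors {x}; ◇□(q ∨ p ∨ q) there: x:T. ✓
x: successors {y}; ◇□(q ∨ p ∨ q) there: y:T. ✓
y: successors {y}; ◇□(q ∨ p ∨ q) there: y:T. ✓
Satisfying worlds: {s, t, u, v, w, x, y}.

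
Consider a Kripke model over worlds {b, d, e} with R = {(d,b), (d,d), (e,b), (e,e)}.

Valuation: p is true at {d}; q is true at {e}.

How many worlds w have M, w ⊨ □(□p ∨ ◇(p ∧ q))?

b: no successors, so □(□p ∨ ◇(p ∧ q)) holds vacuously. ✓
d: successors {b, d}; □p ∨ ◇(p ∧ q) there: b:T, d:F. ✗
e: successors {b, e}; □p ∨ ◇(p ∧ q) there: b:T, e:F. ✗
Satisfying worlds: {b}.

1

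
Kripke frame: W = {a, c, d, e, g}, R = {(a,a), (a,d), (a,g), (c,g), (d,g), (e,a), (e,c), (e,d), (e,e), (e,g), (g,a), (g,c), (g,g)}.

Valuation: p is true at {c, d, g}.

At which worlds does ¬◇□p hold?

{c, d}

a: ◇□p is T. ✗
c: ◇□p is F. ✓
d: ◇□p is F. ✓
e: ◇□p is T. ✗
g: ◇□p is T. ✗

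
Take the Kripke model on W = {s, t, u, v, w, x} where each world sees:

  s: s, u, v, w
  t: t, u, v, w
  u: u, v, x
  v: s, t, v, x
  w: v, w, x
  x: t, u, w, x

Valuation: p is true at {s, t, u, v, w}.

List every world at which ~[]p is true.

s: []p is T. ✗
t: []p is T. ✗
u: []p is F. ✓
v: []p is F. ✓
w: []p is F. ✓
x: []p is F. ✓

{u, v, w, x}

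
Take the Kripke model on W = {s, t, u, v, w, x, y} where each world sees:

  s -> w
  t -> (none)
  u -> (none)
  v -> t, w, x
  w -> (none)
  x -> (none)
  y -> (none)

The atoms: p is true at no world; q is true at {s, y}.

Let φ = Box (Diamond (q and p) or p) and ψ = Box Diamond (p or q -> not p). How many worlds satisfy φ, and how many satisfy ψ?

5 and 5

For Box (Diamond (q and p) or p):
s: successors {w}; Diamond (q and p) or p there: w:F. ✗
t: no successors, so Box (Diamond (q and p) or p) holds vacuously. ✓
u: no successors, so Box (Diamond (q and p) or p) holds vacuously. ✓
v: successors {t, w, x}; Diamond (q and p) or p there: t:F, w:F, x:F. ✗
w: no successors, so Box (Diamond (q and p) or p) holds vacuously. ✓
x: no successors, so Box (Diamond (q and p) or p) holds vacuously. ✓
y: no successors, so Box (Diamond (q and p) or p) holds vacuously. ✓
— 5 worlds.
For Box Diamond (p or q -> not p):
s: successors {w}; Diamond (p or q -> not p) there: w:F. ✗
t: no successors, so Box Diamond (p or q -> not p) holds vacuously. ✓
u: no successors, so Box Diamond (p or q -> not p) holds vacuously. ✓
v: successors {t, w, x}; Diamond (p or q -> not p) there: t:F, w:F, x:F. ✗
w: no successors, so Box Diamond (p or q -> not p) holds vacuously. ✓
x: no successors, so Box Diamond (p or q -> not p) holds vacuously. ✓
y: no successors, so Box Diamond (p or q -> not p) holds vacuously. ✓
— 5 worlds.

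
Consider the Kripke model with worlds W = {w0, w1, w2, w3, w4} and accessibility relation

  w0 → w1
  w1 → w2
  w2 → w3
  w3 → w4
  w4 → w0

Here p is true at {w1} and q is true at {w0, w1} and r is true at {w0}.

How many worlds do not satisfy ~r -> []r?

w0: ~r is F, []r is F. ✓
w1: ~r is T, []r is F. ✗
w2: ~r is T, []r is F. ✗
w3: ~r is T, []r is F. ✗
w4: ~r is T, []r is T. ✓
Satisfying worlds: {w0, w4}.
So ~r -> []r fails at the other 3 worlds.

3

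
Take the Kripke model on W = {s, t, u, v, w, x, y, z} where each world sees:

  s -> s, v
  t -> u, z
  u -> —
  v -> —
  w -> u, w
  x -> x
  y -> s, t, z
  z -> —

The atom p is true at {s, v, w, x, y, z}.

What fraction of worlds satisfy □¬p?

3/8

s: successors {s, v}; ¬p there: s:F, v:F. ✗
t: successors {u, z}; ¬p there: u:T, z:F. ✗
u: no successors, so □¬p holds vacuously. ✓
v: no successors, so □¬p holds vacuously. ✓
w: successors {u, w}; ¬p there: u:T, w:F. ✗
x: successors {x}; ¬p there: x:F. ✗
y: successors {s, t, z}; ¬p there: s:F, t:T, z:F. ✗
z: no successors, so □¬p holds vacuously. ✓
That's 3 of 8 worlds, so 3/8.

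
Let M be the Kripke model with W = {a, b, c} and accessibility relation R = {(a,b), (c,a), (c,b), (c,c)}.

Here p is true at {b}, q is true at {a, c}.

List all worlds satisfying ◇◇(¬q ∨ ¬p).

{c}

a: successors {b}; ◇(¬q ∨ ¬p) there: b:F. ✗
b: no successors, so ◇◇(¬q ∨ ¬p) fails. ✗
c: successors {a, b, c}; ◇(¬q ∨ ¬p) there: a:T, b:F, c:T. ✓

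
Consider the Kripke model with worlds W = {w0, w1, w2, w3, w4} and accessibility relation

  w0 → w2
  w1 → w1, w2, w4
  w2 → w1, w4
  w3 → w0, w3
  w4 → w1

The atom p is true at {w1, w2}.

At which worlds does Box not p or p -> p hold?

w0: Box not p or p is F, p is F. ✓
w1: Box not p or p is T, p is T. ✓
w2: Box not p or p is T, p is T. ✓
w3: Box not p or p is T, p is F. ✗
w4: Box not p or p is F, p is F. ✓

{w0, w1, w2, w4}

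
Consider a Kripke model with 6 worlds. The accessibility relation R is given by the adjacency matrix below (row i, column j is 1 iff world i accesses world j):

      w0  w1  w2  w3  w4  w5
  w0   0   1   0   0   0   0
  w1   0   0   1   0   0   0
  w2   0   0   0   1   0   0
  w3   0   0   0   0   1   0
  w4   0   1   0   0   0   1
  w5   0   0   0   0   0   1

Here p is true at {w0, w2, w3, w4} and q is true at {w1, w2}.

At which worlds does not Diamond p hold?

w0: Diamond p is F. ✓
w1: Diamond p is T. ✗
w2: Diamond p is T. ✗
w3: Diamond p is T. ✗
w4: Diamond p is F. ✓
w5: Diamond p is F. ✓

{w0, w4, w5}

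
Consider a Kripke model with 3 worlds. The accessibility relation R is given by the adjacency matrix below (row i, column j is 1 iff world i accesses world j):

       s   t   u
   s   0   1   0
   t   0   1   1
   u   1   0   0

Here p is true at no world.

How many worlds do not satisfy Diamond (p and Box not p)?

s: successors {t}; p and Box not p there: t:F. ✗
t: successors {t, u}; p and Box not p there: t:F, u:F. ✗
u: successors {s}; p and Box not p there: s:F. ✗
Satisfying worlds: ∅.
So Diamond (p and Box not p) fails at the other 3 worlds.

3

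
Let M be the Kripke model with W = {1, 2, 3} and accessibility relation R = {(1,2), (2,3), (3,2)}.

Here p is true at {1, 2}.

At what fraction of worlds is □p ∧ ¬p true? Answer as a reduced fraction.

1: □p is T, ¬p is F. ✗
2: □p is F, ¬p is F. ✗
3: □p is T, ¬p is T. ✓
That's 1 of 3 worlds, so 1/3.

1/3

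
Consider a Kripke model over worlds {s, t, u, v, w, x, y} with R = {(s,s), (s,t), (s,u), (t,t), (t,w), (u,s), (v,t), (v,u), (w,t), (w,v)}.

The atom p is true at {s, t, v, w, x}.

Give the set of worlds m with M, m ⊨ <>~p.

{s, v}

s: successors {s, t, u}; ~p there: s:F, t:F, u:T. ✓
t: successors {t, w}; ~p there: t:F, w:F. ✗
u: successors {s}; ~p there: s:F. ✗
v: successors {t, u}; ~p there: t:F, u:T. ✓
w: successors {t, v}; ~p there: t:F, v:F. ✗
x: no successors, so <>~p fails. ✗
y: no successors, so <>~p fails. ✗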